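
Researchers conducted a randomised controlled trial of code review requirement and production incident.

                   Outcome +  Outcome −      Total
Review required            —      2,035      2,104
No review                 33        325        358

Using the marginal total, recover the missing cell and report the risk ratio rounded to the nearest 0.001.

The missing cell is in the exposed row: 2104 − 2035 = 69.
So a = 69, b = 2035, c = 33, d = 325.
RR = [a/(a+b)] / [c/(c+d)] = (69/2104) / (33/358) = 0.03279/0.09218 = 0.35577

0.356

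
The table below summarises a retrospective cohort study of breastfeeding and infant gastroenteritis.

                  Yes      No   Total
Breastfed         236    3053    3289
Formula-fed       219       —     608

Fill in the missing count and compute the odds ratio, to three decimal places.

The missing cell is in the unexposed row: 608 − 219 = 389.
So a = 236, b = 3053, c = 219, d = 389.
OR = (a·d)/(b·c) = (236 × 389) / (3053 × 219) = 91804 / 668607 = 0.13731

0.137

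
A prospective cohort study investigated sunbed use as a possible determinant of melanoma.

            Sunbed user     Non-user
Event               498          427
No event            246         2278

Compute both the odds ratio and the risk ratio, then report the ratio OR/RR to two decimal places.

2.55

Reading the table with exposure as columns: a = 498 (Sunbed user, case), b = 246 (Sunbed user, non-case), c = 427 (Non-user, case), d = 2278.
OR = (498·2278)/(246·427) = 1134444/105042 = 10.79991
Risk in exposed = 498/744 = 0.66935; risk in unexposed = 427/2705 = 0.15786; RR = 4.24029
OR/RR = 10.79991 / 4.24029 = 2.54697
The outcome is not rare, so the OR lies further from 1 than the RR.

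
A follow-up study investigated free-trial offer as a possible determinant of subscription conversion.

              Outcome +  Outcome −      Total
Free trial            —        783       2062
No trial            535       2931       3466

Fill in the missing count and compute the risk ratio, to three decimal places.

The missing cell is in the exposed row: 2062 − 783 = 1279.
So a = 1279, b = 783, c = 535, d = 2931.
RR = [a/(a+b)] / [c/(c+d)] = (1279/2062) / (535/3466) = 0.62027/0.15436 = 4.01843

4.018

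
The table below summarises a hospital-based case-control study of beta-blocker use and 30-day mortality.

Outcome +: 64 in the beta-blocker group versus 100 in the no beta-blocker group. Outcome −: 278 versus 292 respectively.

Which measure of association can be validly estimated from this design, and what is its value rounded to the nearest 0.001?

From the description: a = 64, b = 278, c = 100, d = 292.
This is a hospital-based case-control study: participants were sampled on outcome status, so risks in the source population cannot be estimated directly — relative risk is not valid here. The odds ratio is the appropriate measure.
OR = (a·d)/(b·c) = (64 × 292) / (278 × 100) = 18688 / 27800 = 0.67223

0.672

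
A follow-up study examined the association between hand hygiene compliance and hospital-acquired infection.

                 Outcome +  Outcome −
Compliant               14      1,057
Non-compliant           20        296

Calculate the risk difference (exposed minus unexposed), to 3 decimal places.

-0.050

Cells: a = 14, b = 1057, c = 20, d = 296.
Risk in exposed = 14/1071 = 0.013072; risk in unexposed = 20/316 = 0.063291.
Risk difference = 0.013072 − 0.063291 = -0.050219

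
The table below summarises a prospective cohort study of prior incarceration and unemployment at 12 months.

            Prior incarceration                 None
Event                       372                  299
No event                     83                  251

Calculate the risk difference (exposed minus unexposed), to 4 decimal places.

Reading the table with exposure as columns: a = 372 (Prior incarceration, case), b = 83 (Prior incarceration, non-case), c = 299 (None, case), d = 251.
Risk in exposed = 372/455 = 0.817582; risk in unexposed = 299/550 = 0.543636.
Risk difference = 0.817582 − 0.543636 = 0.273946

0.2739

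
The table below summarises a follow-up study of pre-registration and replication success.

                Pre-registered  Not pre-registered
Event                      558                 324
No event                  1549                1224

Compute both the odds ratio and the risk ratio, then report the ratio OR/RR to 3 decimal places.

1.076

Reading the table with exposure as columns: a = 558 (Pre-registered, case), b = 1549 (Pre-registered, non-case), c = 324 (Not pre-registered, case), d = 1224.
OR = (558·1224)/(1549·324) = 682992/501876 = 1.36088
Risk in exposed = 558/2107 = 0.26483; risk in unexposed = 324/1548 = 0.20930; RR = 1.26531
OR/RR = 1.36088 / 1.26531 = 1.07553
The outcome is not rare, so the OR lies further from 1 than the RR.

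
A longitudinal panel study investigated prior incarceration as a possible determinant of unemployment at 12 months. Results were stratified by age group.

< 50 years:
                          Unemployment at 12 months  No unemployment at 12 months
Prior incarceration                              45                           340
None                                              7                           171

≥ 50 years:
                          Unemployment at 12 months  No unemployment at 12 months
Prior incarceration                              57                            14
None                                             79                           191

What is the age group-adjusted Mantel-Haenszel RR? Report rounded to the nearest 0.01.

2.80

RR_MH = Σ(aᵢ·n₀ᵢ/nᵢ) / Σ(cᵢ·n₁ᵢ/nᵢ), with n₁ᵢ = aᵢ+bᵢ (exposed), n₀ᵢ = cᵢ+dᵢ (unexposed), nᵢ = n₁ᵢ+n₀ᵢ.
Stratum 1 (< 50 years): n₁ = 385, n₀ = 178, n = 563; a·n₀/n = 45·178/563 = 14.2274; c·n₁/n = 7·385/563 = 4.7869
Stratum 2 (≥ 50 years): n₁ = 71, n₀ = 270, n = 341; a·n₀/n = 57·270/341 = 45.1320; c·n₁/n = 79·71/341 = 16.4487
RR_MH = (14.2274 + 45.1320) / (4.7869 + 16.4487) = 59.3593 / 21.2355 = 2.79528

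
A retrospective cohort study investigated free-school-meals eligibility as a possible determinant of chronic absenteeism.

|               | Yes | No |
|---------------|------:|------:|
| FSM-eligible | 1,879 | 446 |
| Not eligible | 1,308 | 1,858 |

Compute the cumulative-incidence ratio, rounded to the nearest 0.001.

1.956

Cells: a = 1879, b = 446, c = 1308, d = 1858.
Risk in exposed = 1879/2325 = 0.80817; risk in unexposed = 1308/3166 = 0.41314.
RR = 0.80817 / 0.41314 = 1.95617
The risk among the exposed is 1.96 times that among the unexposed.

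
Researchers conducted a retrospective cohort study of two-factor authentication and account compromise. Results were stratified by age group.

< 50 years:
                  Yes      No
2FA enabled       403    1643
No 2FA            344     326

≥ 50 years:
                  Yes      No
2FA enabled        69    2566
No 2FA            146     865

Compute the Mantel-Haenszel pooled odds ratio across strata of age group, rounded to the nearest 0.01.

OR_MH = Σ(aᵢdᵢ/nᵢ) / Σ(bᵢcᵢ/nᵢ), where nᵢ is the stratum total.
Stratum 1 (< 50 years): n = 2716; a·d/n = 403·326/2716 = 48.3719; b·c/n = 1643·344/2716 = 208.0972
Stratum 2 (≥ 50 years): n = 3646; a·d/n = 69·865/3646 = 16.3700; b·c/n = 2566·146/3646 = 102.7526
OR_MH = (48.3719 + 16.3700) / (208.0972 + 102.7526) = 64.7419 / 310.8498 = 0.20827

0.21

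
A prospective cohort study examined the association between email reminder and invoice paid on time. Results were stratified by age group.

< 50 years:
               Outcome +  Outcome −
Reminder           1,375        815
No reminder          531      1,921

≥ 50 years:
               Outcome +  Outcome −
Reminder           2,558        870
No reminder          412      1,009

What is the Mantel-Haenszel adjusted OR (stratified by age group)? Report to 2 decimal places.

6.59

OR_MH = Σ(aᵢdᵢ/nᵢ) / Σ(bᵢcᵢ/nᵢ), where nᵢ is the stratum total.
Stratum 1 (< 50 years): n = 4642; a·d/n = 1375·1921/4642 = 569.0166; b·c/n = 815·531/4642 = 93.2281
Stratum 2 (≥ 50 years): n = 4849; a·d/n = 2558·1009/4849 = 532.2792; b·c/n = 870·412/4849 = 73.9204
OR_MH = (569.0166 + 532.2792) / (93.2281 + 73.9204) = 1101.2958 / 167.1485 = 6.58873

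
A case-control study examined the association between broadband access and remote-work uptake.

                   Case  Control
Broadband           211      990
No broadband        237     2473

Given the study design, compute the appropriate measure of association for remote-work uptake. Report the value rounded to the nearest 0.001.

2.224

Cells: a = 211, b = 990, c = 237, d = 2473.
This is a case-control study: participants were sampled on outcome status, so risks in the source population cannot be estimated directly — relative risk is not valid here. The odds ratio is the appropriate measure.
OR = (a·d)/(b·c) = (211 × 2473) / (990 × 237) = 521803 / 234630 = 2.22394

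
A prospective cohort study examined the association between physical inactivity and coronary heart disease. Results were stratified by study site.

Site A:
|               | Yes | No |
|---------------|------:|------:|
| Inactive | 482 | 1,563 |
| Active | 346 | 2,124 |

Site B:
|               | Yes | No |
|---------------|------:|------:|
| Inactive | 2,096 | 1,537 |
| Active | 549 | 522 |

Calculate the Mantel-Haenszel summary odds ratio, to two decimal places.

OR_MH = Σ(aᵢdᵢ/nᵢ) / Σ(bᵢcᵢ/nᵢ), where nᵢ is the stratum total.
Stratum 1 (Site A): n = 4515; a·d/n = 482·2124/4515 = 226.7482; b·c/n = 1563·346/4515 = 119.7781
Stratum 2 (Site B): n = 4704; a·d/n = 2096·522/4704 = 232.5918; b·c/n = 1537·549/4704 = 179.3820
OR_MH = (226.7482 + 232.5918) / (119.7781 + 179.3820) = 459.3400 / 299.1601 = 1.53543

1.54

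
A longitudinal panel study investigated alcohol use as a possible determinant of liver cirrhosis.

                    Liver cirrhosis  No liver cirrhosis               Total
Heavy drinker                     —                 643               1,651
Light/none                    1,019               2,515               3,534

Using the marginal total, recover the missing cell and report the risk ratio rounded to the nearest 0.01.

The missing cell is in the exposed row: 1651 − 643 = 1008.
So a = 1008, b = 643, c = 1019, d = 2515.
RR = [a/(a+b)] / [c/(c+d)] = (1008/1651) / (1019/3534) = 0.61054/0.28834 = 2.11741

2.12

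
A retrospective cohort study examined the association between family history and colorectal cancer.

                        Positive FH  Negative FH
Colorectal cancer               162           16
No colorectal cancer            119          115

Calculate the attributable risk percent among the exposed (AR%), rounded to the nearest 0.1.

78.8

Reading the table with exposure as columns: a = 162 (Positive FH, case), b = 119 (Positive FH, non-case), c = 16 (Negative FH, case), d = 115.
Risk in exposed = 162/281 = 0.57651; risk in unexposed = 16/131 = 0.12214.
RR = 0.57651/0.12214 = 4.72020
AR% = (RR − 1)/RR × 100 = (4.72020 − 1)/4.72020 × 100 = 78.8144%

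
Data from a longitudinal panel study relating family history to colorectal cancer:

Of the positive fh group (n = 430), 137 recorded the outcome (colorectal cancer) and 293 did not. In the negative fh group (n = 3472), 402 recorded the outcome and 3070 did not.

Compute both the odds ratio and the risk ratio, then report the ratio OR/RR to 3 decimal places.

1.298

From the description: a = 137, b = 293, c = 402, d = 3070.
OR = (137·3070)/(293·402) = 420590/117786 = 3.57080
Risk in exposed = 137/430 = 0.31860; risk in unexposed = 402/3472 = 0.11578; RR = 2.75173
OR/RR = 3.57080 / 2.75173 = 1.29766
The outcome is not rare, so the OR lies further from 1 than the RR.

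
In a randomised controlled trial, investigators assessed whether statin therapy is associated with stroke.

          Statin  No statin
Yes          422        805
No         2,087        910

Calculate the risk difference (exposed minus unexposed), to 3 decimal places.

-0.301

Reading the table with exposure as columns: a = 422 (Statin, case), b = 2087 (Statin, non-case), c = 805 (No statin, case), d = 910.
Risk in exposed = 422/2509 = 0.168194; risk in unexposed = 805/1715 = 0.469388.
Risk difference = 0.168194 − 0.469388 = -0.301193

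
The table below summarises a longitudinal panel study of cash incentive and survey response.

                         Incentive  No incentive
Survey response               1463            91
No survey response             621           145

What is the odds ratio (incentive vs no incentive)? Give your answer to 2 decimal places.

Reading the table with exposure as columns: a = 1463 (Incentive, case), b = 621 (Incentive, non-case), c = 91 (No incentive, case), d = 145.
OR = (a·d)/(b·c) = (1463 × 145) / (621 × 91) = 212135 / 56511 = 3.75387
The odds of survey response are about 3.75 times as high in the incentive group.

3.75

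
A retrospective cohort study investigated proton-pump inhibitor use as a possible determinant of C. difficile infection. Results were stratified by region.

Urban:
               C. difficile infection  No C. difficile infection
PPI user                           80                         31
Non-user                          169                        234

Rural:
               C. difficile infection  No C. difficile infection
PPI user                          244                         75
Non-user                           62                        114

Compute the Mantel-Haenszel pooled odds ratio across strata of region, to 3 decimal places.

4.728

OR_MH = Σ(aᵢdᵢ/nᵢ) / Σ(bᵢcᵢ/nᵢ), where nᵢ is the stratum total.
Stratum 1 (Urban): n = 514; a·d/n = 80·234/514 = 36.4202; b·c/n = 31·169/514 = 10.1926
Stratum 2 (Rural): n = 495; a·d/n = 244·114/495 = 56.1939; b·c/n = 75·62/495 = 9.3939
OR_MH = (36.4202 + 56.1939) / (10.1926 + 9.3939) = 92.6142 / 19.5865 = 4.72846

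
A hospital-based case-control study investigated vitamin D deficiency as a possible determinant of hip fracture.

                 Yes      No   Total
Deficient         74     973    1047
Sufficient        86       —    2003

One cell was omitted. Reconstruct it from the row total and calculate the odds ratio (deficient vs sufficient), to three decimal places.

The missing cell is in the unexposed row: 2003 − 86 = 1917.
So a = 74, b = 973, c = 86, d = 1917.
OR = (a·d)/(b·c) = (74 × 1917) / (973 × 86) = 141858 / 83678 = 1.69528

1.695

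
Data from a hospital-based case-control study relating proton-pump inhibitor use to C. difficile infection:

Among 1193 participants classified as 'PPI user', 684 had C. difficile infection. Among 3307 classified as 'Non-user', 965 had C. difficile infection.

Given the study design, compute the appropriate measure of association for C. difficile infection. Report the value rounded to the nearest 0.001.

From the description: a = 684, b = 509, c = 965, d = 2342.
This is a hospital-based case-control study: participants were sampled on outcome status, so risks in the source population cannot be estimated directly — relative risk is not valid here. The odds ratio is the appropriate measure.
OR = (a·d)/(b·c) = (684 × 2342) / (509 × 965) = 1601928 / 491185 = 3.26135

3.261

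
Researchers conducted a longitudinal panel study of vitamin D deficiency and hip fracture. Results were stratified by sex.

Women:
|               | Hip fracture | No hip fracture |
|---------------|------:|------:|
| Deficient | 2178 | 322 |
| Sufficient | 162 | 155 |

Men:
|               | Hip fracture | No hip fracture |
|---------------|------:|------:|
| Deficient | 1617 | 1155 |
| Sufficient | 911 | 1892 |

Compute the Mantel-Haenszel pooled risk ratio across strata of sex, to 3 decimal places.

1.773

RR_MH = Σ(aᵢ·n₀ᵢ/nᵢ) / Σ(cᵢ·n₁ᵢ/nᵢ), with n₁ᵢ = aᵢ+bᵢ (exposed), n₀ᵢ = cᵢ+dᵢ (unexposed), nᵢ = n₁ᵢ+n₀ᵢ.
Stratum 1 (Women): n₁ = 2500, n₀ = 317, n = 2817; a·n₀/n = 2178·317/2817 = 245.0927; c·n₁/n = 162·2500/2817 = 143.7700
Stratum 2 (Men): n₁ = 2772, n₀ = 2803, n = 5575; a·n₀/n = 1617·2803/5575 = 812.9957; c·n₁/n = 911·2772/5575 = 452.9672
RR_MH = (245.0927 + 812.9957) / (143.7700 + 452.9672) = 1058.0883 / 596.7371 = 1.77312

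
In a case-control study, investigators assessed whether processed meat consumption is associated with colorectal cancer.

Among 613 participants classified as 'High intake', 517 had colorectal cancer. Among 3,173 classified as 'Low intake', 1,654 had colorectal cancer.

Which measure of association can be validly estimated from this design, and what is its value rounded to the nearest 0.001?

4.946

From the description: a = 517, b = 96, c = 1654, d = 1519.
This is a case-control study: participants were sampled on outcome status, so risks in the source population cannot be estimated directly — relative risk is not valid here. The odds ratio is the appropriate measure.
OR = (a·d)/(b·c) = (517 × 1519) / (96 × 1654) = 785323 / 158784 = 4.94586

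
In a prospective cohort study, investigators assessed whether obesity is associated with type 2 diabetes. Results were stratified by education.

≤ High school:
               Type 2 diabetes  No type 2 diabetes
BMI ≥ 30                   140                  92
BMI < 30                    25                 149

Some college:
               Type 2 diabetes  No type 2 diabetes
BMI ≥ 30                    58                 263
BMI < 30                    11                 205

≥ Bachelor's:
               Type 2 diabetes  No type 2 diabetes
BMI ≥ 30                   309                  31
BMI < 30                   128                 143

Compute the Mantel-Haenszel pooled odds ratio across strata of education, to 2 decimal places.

OR_MH = Σ(aᵢdᵢ/nᵢ) / Σ(bᵢcᵢ/nᵢ), where nᵢ is the stratum total.
Stratum 1 (≤ High school): n = 406; a·d/n = 140·149/406 = 51.3793; b·c/n = 92·25/406 = 5.6650
Stratum 2 (Some college): n = 537; a·d/n = 58·205/537 = 22.1415; b·c/n = 263·11/537 = 5.3873
Stratum 3 (≥ Bachelor's): n = 611; a·d/n = 309·143/611 = 72.3191; b·c/n = 31·128/611 = 6.4943
OR_MH = (51.3793 + 22.1415 + 72.3191) / (5.6650 + 5.3873 + 6.4943) = 145.8400 / 17.5466 = 8.31157

8.31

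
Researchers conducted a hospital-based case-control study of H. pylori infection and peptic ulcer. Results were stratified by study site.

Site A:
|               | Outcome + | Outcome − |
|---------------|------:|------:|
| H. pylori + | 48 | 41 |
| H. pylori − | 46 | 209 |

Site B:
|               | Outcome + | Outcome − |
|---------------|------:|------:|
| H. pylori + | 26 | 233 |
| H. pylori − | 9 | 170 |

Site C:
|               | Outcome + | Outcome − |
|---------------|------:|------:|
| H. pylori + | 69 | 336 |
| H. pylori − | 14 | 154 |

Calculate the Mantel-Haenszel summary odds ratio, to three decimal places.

3.128

OR_MH = Σ(aᵢdᵢ/nᵢ) / Σ(bᵢcᵢ/nᵢ), where nᵢ is the stratum total.
Stratum 1 (Site A): n = 344; a·d/n = 48·209/344 = 29.1628; b·c/n = 41·46/344 = 5.4826
Stratum 2 (Site B): n = 438; a·d/n = 26·170/438 = 10.0913; b·c/n = 233·9/438 = 4.7877
Stratum 3 (Site C): n = 573; a·d/n = 69·154/573 = 18.5445; b·c/n = 336·14/573 = 8.2094
OR_MH = (29.1628 + 10.0913 + 18.5445) / (5.4826 + 4.7877 + 8.2094) = 57.7986 / 18.4797 = 3.12769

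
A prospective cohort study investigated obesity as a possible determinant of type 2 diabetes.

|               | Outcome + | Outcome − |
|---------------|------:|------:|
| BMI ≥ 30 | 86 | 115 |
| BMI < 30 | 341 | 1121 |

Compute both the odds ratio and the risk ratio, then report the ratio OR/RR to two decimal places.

Cells: a = 86, b = 115, c = 341, d = 1121.
OR = (86·1121)/(115·341) = 96406/39215 = 2.45840
Risk in exposed = 86/201 = 0.42786; risk in unexposed = 341/1462 = 0.23324; RR = 1.83441
OR/RR = 2.45840 / 1.83441 = 1.34016
The outcome is not rare, so the OR lies further from 1 than the RR.

1.34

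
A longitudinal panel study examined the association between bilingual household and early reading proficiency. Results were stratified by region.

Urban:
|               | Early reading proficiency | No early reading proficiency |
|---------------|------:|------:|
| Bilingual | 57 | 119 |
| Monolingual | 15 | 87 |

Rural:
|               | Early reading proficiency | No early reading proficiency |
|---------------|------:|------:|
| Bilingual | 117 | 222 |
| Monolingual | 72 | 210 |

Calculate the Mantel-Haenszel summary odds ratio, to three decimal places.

OR_MH = Σ(aᵢdᵢ/nᵢ) / Σ(bᵢcᵢ/nᵢ), where nᵢ is the stratum total.
Stratum 1 (Urban): n = 278; a·d/n = 57·87/278 = 17.8381; b·c/n = 119·15/278 = 6.4209
Stratum 2 (Rural): n = 621; a·d/n = 117·210/621 = 39.5652; b·c/n = 222·72/621 = 25.7391
OR_MH = (17.8381 + 39.5652) / (6.4209 + 25.7391) = 57.4033 / 32.1600 = 1.78493

1.785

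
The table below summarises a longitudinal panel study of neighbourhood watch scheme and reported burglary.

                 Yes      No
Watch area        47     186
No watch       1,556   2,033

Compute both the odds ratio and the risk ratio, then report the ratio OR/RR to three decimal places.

Cells: a = 47, b = 186, c = 1556, d = 2033.
OR = (47·2033)/(186·1556) = 95551/289416 = 0.33015
Risk in exposed = 47/233 = 0.20172; risk in unexposed = 1556/3589 = 0.43355; RR = 0.46527
OR/RR = 0.33015 / 0.46527 = 0.70959
The outcome is not rare, so the OR lies further from 1 than the RR.

0.710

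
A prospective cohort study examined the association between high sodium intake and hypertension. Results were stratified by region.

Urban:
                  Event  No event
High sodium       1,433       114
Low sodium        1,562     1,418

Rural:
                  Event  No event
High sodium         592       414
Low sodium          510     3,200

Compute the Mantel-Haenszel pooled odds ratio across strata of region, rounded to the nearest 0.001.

10.113

OR_MH = Σ(aᵢdᵢ/nᵢ) / Σ(bᵢcᵢ/nᵢ), where nᵢ is the stratum total.
Stratum 1 (Urban): n = 4527; a·d/n = 1433·1418/4527 = 448.8611; b·c/n = 114·1562/4527 = 39.3347
Stratum 2 (Rural): n = 4716; a·d/n = 592·3200/4716 = 401.6964; b·c/n = 414·510/4716 = 44.7710
OR_MH = (448.8611 + 401.6964) / (39.3347 + 44.7710) = 850.5574 / 84.1057 = 10.11296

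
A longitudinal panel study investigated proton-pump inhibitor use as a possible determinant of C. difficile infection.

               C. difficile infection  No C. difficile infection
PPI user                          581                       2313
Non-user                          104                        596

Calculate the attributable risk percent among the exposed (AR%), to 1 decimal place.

26.0

Cells: a = 581, b = 2313, c = 104, d = 596.
Risk in exposed = 581/2894 = 0.20076; risk in unexposed = 104/700 = 0.14857.
RR = 0.20076/0.14857 = 1.35127
AR% = (RR − 1)/RR × 100 = (1.35127 − 1)/1.35127 × 100 = 25.9956%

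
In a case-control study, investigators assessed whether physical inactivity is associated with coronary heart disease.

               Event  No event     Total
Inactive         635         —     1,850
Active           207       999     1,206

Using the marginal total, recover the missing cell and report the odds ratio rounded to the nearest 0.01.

The missing cell is in the exposed row: 1850 − 635 = 1215.
So a = 635, b = 1215, c = 207, d = 999.
OR = (a·d)/(b·c) = (635 × 999) / (1215 × 207) = 634365 / 251505 = 2.52228

2.52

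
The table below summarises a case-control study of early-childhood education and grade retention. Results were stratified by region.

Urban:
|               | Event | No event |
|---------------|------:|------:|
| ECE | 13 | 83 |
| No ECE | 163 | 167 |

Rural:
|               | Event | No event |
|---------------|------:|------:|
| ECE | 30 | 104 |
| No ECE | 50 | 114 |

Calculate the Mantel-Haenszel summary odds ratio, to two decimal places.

OR_MH = Σ(aᵢdᵢ/nᵢ) / Σ(bᵢcᵢ/nᵢ), where nᵢ is the stratum total.
Stratum 1 (Urban): n = 426; a·d/n = 13·167/426 = 5.0962; b·c/n = 83·163/426 = 31.7582
Stratum 2 (Rural): n = 298; a·d/n = 30·114/298 = 11.4765; b·c/n = 104·50/298 = 17.4497
OR_MH = (5.0962 + 11.4765) / (31.7582 + 17.4497) = 16.5728 / 49.2079 = 0.33679

0.34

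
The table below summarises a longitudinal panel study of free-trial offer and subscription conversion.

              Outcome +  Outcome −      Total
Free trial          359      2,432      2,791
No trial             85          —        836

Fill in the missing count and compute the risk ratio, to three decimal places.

1.265

The missing cell is in the unexposed row: 836 − 85 = 751.
So a = 359, b = 2432, c = 85, d = 751.
RR = [a/(a+b)] / [c/(c+d)] = (359/2791) / (85/836) = 0.12863/0.10167 = 1.26509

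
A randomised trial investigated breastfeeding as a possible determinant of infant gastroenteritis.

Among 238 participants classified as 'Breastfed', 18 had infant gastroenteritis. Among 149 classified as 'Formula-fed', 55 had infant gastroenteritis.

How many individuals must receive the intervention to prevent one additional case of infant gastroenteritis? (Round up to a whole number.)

4

Risk in treated group = 18/238 = 0.07563; risk in control = 55/149 = 0.36913.
Absolute risk reduction = 0.36913 − 0.07563 = 0.29350
NNT = 1 / ARR = 1 / 0.29350 = 3.407 → round up → 4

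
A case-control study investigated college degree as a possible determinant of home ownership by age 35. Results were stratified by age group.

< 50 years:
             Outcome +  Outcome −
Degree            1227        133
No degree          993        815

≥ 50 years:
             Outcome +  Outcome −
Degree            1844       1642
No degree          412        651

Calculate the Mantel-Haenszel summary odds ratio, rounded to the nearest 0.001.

OR_MH = Σ(aᵢdᵢ/nᵢ) / Σ(bᵢcᵢ/nᵢ), where nᵢ is the stratum total.
Stratum 1 (< 50 years): n = 3168; a·d/n = 1227·815/3168 = 315.6581; b·c/n = 133·993/3168 = 41.6884
Stratum 2 (≥ 50 years): n = 4549; a·d/n = 1844·651/4549 = 263.8918; b·c/n = 1642·412/4549 = 148.7149
OR_MH = (315.6581 + 263.8918) / (41.6884 + 148.7149) = 579.5500 / 190.4033 = 3.04380

3.044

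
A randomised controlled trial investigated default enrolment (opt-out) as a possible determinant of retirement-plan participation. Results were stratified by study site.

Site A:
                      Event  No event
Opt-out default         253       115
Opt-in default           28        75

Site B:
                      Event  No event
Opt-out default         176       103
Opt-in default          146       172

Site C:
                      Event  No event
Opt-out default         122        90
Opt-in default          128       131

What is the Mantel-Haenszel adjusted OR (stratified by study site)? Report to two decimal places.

2.21

OR_MH = Σ(aᵢdᵢ/nᵢ) / Σ(bᵢcᵢ/nᵢ), where nᵢ is the stratum total.
Stratum 1 (Site A): n = 471; a·d/n = 253·75/471 = 40.2866; b·c/n = 115·28/471 = 6.8365
Stratum 2 (Site B): n = 597; a·d/n = 176·172/597 = 50.7069; b·c/n = 103·146/597 = 25.1893
Stratum 3 (Site C): n = 471; a·d/n = 122·131/471 = 33.9321; b·c/n = 90·128/471 = 24.4586
OR_MH = (40.2866 + 50.7069 + 33.9321) / (6.8365 + 25.1893 + 24.4586) = 124.9256 / 56.4844 = 2.21168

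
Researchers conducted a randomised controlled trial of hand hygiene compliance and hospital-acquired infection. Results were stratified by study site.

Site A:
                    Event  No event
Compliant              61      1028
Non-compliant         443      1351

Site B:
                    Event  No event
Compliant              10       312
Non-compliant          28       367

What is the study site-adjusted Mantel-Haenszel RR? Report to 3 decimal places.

RR_MH = Σ(aᵢ·n₀ᵢ/nᵢ) / Σ(cᵢ·n₁ᵢ/nᵢ), with n₁ᵢ = aᵢ+bᵢ (exposed), n₀ᵢ = cᵢ+dᵢ (unexposed), nᵢ = n₁ᵢ+n₀ᵢ.
Stratum 1 (Site A): n₁ = 1089, n₀ = 1794, n = 2883; a·n₀/n = 61·1794/2883 = 37.9584; c·n₁/n = 443·1089/2883 = 167.3351
Stratum 2 (Site B): n₁ = 322, n₀ = 395, n = 717; a·n₀/n = 10·395/717 = 5.5091; c·n₁/n = 28·322/717 = 12.5746
RR_MH = (37.9584 + 5.5091) / (167.3351 + 12.5746) = 43.4674 / 179.9097 = 0.24161

0.242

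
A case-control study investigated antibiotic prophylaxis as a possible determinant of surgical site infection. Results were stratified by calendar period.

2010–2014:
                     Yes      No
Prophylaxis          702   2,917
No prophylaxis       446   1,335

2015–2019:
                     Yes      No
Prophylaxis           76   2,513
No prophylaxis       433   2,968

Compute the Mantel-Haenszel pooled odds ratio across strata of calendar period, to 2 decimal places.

OR_MH = Σ(aᵢdᵢ/nᵢ) / Σ(bᵢcᵢ/nᵢ), where nᵢ is the stratum total.
Stratum 1 (2010–2014): n = 5400; a·d/n = 702·1335/5400 = 173.5500; b·c/n = 2917·446/5400 = 240.9226
Stratum 2 (2015–2019): n = 5990; a·d/n = 76·2968/5990 = 37.6574; b·c/n = 2513·433/5990 = 181.6576
OR_MH = (173.5500 + 37.6574) / (240.9226 + 181.6576) = 211.2074 / 422.5802 = 0.49980

0.50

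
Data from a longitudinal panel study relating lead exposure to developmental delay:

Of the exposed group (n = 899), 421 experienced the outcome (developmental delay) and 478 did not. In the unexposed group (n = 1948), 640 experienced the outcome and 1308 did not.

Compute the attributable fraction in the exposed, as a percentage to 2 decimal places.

From the description: a = 421, b = 478, c = 640, d = 1308.
Risk in exposed = 421/899 = 0.46830; risk in unexposed = 640/1948 = 0.32854.
RR = 0.46830/0.32854 = 1.42538
AR% = (RR − 1)/RR × 100 = (1.42538 − 1)/1.42538 × 100 = 29.8434%

29.84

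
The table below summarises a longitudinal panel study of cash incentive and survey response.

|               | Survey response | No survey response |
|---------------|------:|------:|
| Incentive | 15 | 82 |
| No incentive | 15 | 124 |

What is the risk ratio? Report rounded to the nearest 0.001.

Cells: a = 15, b = 82, c = 15, d = 124.
Risk in exposed = 15/97 = 0.15464; risk in unexposed = 15/139 = 0.10791.
RR = 0.15464 / 0.10791 = 1.43299
The risk among the exposed is 1.43 times that among the unexposed.

1.433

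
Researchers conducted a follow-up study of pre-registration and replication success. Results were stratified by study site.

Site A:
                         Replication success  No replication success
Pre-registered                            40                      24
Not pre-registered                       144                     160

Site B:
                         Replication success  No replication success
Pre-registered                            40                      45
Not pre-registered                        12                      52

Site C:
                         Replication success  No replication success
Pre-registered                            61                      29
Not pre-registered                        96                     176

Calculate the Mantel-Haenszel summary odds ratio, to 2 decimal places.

2.95

OR_MH = Σ(aᵢdᵢ/nᵢ) / Σ(bᵢcᵢ/nᵢ), where nᵢ is the stratum total.
Stratum 1 (Site A): n = 368; a·d/n = 40·160/368 = 17.3913; b·c/n = 24·144/368 = 9.3913
Stratum 2 (Site B): n = 149; a·d/n = 40·52/149 = 13.9597; b·c/n = 45·12/149 = 3.6242
Stratum 3 (Site C): n = 362; a·d/n = 61·176/362 = 29.6575; b·c/n = 29·96/362 = 7.6906
OR_MH = (17.3913 + 13.9597 + 29.6575) / (9.3913 + 3.6242 + 7.6906) = 61.0085 / 20.7061 = 2.94641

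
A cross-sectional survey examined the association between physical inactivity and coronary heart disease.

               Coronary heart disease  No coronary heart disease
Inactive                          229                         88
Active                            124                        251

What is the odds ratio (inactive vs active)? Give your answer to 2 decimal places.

5.27

Cells: a = 229, b = 88, c = 124, d = 251.
OR = (a·d)/(b·c) = (229 × 251) / (88 × 124) = 57479 / 10912 = 5.26750
The odds of coronary heart disease are about 5.27 times as high in the inactive group.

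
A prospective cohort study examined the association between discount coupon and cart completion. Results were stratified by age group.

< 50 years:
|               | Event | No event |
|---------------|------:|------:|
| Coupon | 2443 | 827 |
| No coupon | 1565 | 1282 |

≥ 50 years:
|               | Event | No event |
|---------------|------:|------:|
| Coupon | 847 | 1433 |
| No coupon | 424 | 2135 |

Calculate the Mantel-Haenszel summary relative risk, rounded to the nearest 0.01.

RR_MH = Σ(aᵢ·n₀ᵢ/nᵢ) / Σ(cᵢ·n₁ᵢ/nᵢ), with n₁ᵢ = aᵢ+bᵢ (exposed), n₀ᵢ = cᵢ+dᵢ (unexposed), nᵢ = n₁ᵢ+n₀ᵢ.
Stratum 1 (< 50 years): n₁ = 3270, n₀ = 2847, n = 6117; a·n₀/n = 2443·2847/6117 = 1137.0314; c·n₁/n = 1565·3270/6117 = 836.6111
Stratum 2 (≥ 50 years): n₁ = 2280, n₀ = 2559, n = 4839; a·n₀/n = 847·2559/4839 = 447.9175; c·n₁/n = 424·2280/4839 = 199.7768
RR_MH = (1137.0314 + 447.9175) / (836.6111 + 199.7768) = 1584.9489 / 1036.3879 = 1.52930

1.53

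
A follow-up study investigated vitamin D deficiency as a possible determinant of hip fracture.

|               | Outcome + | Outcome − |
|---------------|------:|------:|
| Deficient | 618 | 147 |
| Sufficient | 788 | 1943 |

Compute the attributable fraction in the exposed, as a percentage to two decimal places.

Cells: a = 618, b = 147, c = 788, d = 1943.
Risk in exposed = 618/765 = 0.80784; risk in unexposed = 788/2731 = 0.28854.
RR = 0.80784/0.28854 = 2.79977
AR% = (RR − 1)/RR × 100 = (2.79977 − 1)/2.79977 × 100 = 64.2828%

64.28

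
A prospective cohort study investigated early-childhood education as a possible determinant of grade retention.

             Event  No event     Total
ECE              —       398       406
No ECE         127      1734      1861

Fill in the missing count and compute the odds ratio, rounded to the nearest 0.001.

The missing cell is in the exposed row: 406 − 398 = 8.
So a = 8, b = 398, c = 127, d = 1734.
OR = (a·d)/(b·c) = (8 × 1734) / (398 × 127) = 13872 / 50546 = 0.27444

0.274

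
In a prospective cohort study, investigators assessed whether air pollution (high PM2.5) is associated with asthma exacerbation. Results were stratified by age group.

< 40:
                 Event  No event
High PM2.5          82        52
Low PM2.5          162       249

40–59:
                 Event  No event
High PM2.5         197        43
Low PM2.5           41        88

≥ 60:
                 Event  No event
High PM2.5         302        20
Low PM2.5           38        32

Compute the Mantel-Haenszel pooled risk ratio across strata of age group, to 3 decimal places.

1.890

RR_MH = Σ(aᵢ·n₀ᵢ/nᵢ) / Σ(cᵢ·n₁ᵢ/nᵢ), with n₁ᵢ = aᵢ+bᵢ (exposed), n₀ᵢ = cᵢ+dᵢ (unexposed), nᵢ = n₁ᵢ+n₀ᵢ.
Stratum 1 (< 40): n₁ = 134, n₀ = 411, n = 545; a·n₀/n = 82·411/545 = 61.8385; c·n₁/n = 162·134/545 = 39.8312
Stratum 2 (40–59): n₁ = 240, n₀ = 129, n = 369; a·n₀/n = 197·129/369 = 68.8699; c·n₁/n = 41·240/369 = 26.6667
Stratum 3 (≥ 60): n₁ = 322, n₀ = 70, n = 392; a·n₀/n = 302·70/392 = 53.9286; c·n₁/n = 38·322/392 = 31.2143
RR_MH = (61.8385 + 68.8699 + 53.9286) / (39.8312 + 26.6667 + 31.2143) = 184.6370 / 97.7121 = 1.88960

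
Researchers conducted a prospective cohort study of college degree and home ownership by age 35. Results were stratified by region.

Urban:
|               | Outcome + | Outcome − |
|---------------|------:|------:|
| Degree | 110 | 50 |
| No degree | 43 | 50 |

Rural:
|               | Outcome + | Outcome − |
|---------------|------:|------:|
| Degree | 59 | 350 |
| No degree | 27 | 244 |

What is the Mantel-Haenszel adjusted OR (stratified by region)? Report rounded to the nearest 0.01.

1.92

OR_MH = Σ(aᵢdᵢ/nᵢ) / Σ(bᵢcᵢ/nᵢ), where nᵢ is the stratum total.
Stratum 1 (Urban): n = 253; a·d/n = 110·50/253 = 21.7391; b·c/n = 50·43/253 = 8.4980
Stratum 2 (Rural): n = 680; a·d/n = 59·244/680 = 21.1706; b·c/n = 350·27/680 = 13.8971
OR_MH = (21.7391 + 21.1706) / (8.4980 + 13.8971) = 42.9097 / 22.3951 = 1.91603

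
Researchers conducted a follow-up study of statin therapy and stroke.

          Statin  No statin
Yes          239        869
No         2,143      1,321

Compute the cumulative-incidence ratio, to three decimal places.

Reading the table with exposure as columns: a = 239 (Statin, case), b = 2143 (Statin, non-case), c = 869 (No statin, case), d = 1321.
Risk in exposed = 239/2382 = 0.10034; risk in unexposed = 869/2190 = 0.39680.
RR = 0.10034 / 0.39680 = 0.25286
The risk is 75% lower among the exposed than among the unexposed.

0.253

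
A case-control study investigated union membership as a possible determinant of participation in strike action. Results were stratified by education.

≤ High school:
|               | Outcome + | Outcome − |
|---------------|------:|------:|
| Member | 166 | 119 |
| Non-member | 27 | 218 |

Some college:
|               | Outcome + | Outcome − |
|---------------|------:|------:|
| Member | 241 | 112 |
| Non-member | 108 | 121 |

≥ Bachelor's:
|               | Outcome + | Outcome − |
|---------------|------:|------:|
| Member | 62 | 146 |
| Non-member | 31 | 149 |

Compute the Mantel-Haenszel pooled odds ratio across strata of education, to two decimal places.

3.69

OR_MH = Σ(aᵢdᵢ/nᵢ) / Σ(bᵢcᵢ/nᵢ), where nᵢ is the stratum total.
Stratum 1 (≤ High school): n = 530; a·d/n = 166·218/530 = 68.2792; b·c/n = 119·27/530 = 6.0623
Stratum 2 (Some college): n = 582; a·d/n = 241·121/582 = 50.1048; b·c/n = 112·108/582 = 20.7835
Stratum 3 (≥ Bachelor's): n = 388; a·d/n = 62·149/388 = 23.8093; b·c/n = 146·31/388 = 11.6649
OR_MH = (68.2792 + 50.1048 + 23.8093) / (6.0623 + 20.7835 + 11.6649) = 142.1933 / 38.5107 = 3.69231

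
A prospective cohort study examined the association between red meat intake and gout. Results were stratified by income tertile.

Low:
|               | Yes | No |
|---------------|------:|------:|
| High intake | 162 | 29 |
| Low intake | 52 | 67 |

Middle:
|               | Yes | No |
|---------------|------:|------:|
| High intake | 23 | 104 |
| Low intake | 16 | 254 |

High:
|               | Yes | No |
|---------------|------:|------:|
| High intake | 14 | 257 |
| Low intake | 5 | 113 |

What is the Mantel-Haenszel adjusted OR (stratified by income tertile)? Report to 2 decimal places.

4.35

OR_MH = Σ(aᵢdᵢ/nᵢ) / Σ(bᵢcᵢ/nᵢ), where nᵢ is the stratum total.
Stratum 1 (Low): n = 310; a·d/n = 162·67/310 = 35.0129; b·c/n = 29·52/310 = 4.8645
Stratum 2 (Middle): n = 397; a·d/n = 23·254/397 = 14.7154; b·c/n = 104·16/397 = 4.1914
Stratum 3 (High): n = 389; a·d/n = 14·113/389 = 4.0668; b·c/n = 257·5/389 = 3.3033
OR_MH = (35.0129 + 14.7154 + 4.0668) / (4.8645 + 4.1914 + 3.3033) = 53.7951 / 12.3593 = 4.35260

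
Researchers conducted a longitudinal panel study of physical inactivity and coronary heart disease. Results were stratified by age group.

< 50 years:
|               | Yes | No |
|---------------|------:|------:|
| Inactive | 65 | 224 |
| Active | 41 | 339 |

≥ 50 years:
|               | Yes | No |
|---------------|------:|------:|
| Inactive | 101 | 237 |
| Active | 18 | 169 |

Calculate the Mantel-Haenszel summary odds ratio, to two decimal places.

OR_MH = Σ(aᵢdᵢ/nᵢ) / Σ(bᵢcᵢ/nᵢ), where nᵢ is the stratum total.
Stratum 1 (< 50 years): n = 669; a·d/n = 65·339/669 = 32.9372; b·c/n = 224·41/669 = 13.7280
Stratum 2 (≥ 50 years): n = 525; a·d/n = 101·169/525 = 32.5124; b·c/n = 237·18/525 = 8.1257
OR_MH = (32.9372 + 32.5124) / (13.7280 + 8.1257) = 65.4496 / 21.8537 = 2.99490

2.99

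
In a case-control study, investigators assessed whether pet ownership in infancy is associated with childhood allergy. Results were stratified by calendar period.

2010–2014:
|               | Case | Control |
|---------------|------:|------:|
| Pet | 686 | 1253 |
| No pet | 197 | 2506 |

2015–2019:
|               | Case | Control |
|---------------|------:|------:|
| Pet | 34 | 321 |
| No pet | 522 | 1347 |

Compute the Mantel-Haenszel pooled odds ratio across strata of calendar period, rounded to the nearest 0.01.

3.04

OR_MH = Σ(aᵢdᵢ/nᵢ) / Σ(bᵢcᵢ/nᵢ), where nᵢ is the stratum total.
Stratum 1 (2010–2014): n = 4642; a·d/n = 686·2506/4642 = 370.3395; b·c/n = 1253·197/4642 = 53.1756
Stratum 2 (2015–2019): n = 2224; a·d/n = 34·1347/2224 = 20.5926; b·c/n = 321·522/2224 = 75.3426
OR_MH = (370.3395 + 20.5926) / (53.1756 + 75.3426) = 390.9321 / 128.5182 = 3.04184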